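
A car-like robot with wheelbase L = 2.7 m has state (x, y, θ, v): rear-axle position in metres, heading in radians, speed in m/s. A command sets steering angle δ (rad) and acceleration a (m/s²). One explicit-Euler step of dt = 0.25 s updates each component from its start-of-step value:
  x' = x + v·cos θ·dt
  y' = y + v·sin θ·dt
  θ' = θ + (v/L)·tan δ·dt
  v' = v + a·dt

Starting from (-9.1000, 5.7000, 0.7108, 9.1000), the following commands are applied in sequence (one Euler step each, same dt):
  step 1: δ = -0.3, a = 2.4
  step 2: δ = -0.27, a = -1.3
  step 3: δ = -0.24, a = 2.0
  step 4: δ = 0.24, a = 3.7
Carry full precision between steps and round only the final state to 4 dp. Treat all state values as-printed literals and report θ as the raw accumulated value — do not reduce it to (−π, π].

(-0.4276, 8.6819, 0.2129, 10.8000)

after step 1 (δ=-0.3, a=2.4): (-7.375914, 7.184302, 0.450156, 9.700000)
after step 2 (δ=-0.27, a=-1.3): (-5.192494, 8.239433, 0.201586, 9.375000)
after step 3 (δ=-0.24, a=2.0): (-2.896204, 8.708706, -0.010842, 9.875000)
after step 4 (δ=0.24, a=3.7): (-0.427599, 8.681940, 0.212915, 10.800000)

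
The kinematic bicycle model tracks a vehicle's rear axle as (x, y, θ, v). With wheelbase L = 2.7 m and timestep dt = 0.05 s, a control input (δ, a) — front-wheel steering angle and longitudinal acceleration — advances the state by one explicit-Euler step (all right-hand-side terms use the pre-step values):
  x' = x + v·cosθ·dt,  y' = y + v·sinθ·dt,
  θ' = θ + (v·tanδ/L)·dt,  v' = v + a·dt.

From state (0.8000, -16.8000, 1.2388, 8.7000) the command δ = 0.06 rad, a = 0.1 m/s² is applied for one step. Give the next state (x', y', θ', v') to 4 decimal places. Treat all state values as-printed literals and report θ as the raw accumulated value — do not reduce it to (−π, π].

x' = 0.8000 + 8.7000·cos(1.2388)·0.05 = 0.9418
y' = -16.8000 + 8.7000·sin(1.2388)·0.05 = -16.3888
θ' = 1.2388 + (8.7000/2.7)·tan(0.06)·0.05 = 1.2485
v' = 8.7000 + 0.1000·0.05 = 8.7050

(0.9418, -16.3888, 1.2485, 8.7050)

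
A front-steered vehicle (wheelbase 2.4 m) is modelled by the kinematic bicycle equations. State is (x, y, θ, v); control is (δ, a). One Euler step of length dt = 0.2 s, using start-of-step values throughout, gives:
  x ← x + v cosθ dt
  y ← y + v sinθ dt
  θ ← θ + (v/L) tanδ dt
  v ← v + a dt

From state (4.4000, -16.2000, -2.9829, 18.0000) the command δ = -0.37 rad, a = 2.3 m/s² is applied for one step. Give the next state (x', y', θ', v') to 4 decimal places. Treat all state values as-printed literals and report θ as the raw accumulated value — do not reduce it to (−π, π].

x' = 4.4000 + 18.0000·cos(-2.9829)·0.2 = 0.8452
y' = -16.2000 + 18.0000·sin(-2.9829)·0.2 = -16.7689
θ' = -2.9829 + (18.0000/2.4)·tan(-0.37)·0.2 = -3.5647
v' = 18.0000 + 2.3000·0.2 = 18.4600

(0.8452, -16.7689, -3.5647, 18.4600)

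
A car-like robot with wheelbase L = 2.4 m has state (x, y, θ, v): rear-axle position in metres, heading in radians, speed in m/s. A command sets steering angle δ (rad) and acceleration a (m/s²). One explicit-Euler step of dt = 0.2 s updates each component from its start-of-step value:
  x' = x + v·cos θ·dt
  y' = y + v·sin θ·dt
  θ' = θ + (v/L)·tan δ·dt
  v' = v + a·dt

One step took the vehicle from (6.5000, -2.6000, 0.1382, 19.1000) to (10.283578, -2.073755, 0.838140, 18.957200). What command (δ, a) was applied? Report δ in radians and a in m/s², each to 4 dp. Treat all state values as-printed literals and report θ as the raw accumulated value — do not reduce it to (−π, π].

δ = 0.4143, a = -0.7140

a = (v'−v)/dt = (-0.142800)/0.2 = -0.7140
Δθ = θ'−θ = 0.699940;  (v·dt/L) = 19.1000·0.2/2.4 = 1.591667
tan δ = Δθ·L/(v·dt) = 0.439753  →  δ = 0.4143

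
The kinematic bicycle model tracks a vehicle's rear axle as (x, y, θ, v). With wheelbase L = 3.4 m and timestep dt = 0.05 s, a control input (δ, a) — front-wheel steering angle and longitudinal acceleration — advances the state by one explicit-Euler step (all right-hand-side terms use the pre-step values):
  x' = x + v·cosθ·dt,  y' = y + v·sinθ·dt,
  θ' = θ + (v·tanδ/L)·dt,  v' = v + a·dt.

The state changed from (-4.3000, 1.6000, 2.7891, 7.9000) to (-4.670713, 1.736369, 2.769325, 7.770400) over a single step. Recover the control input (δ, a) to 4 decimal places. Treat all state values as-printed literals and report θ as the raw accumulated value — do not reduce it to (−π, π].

δ = -0.1686, a = -2.5920

a = (v'−v)/dt = (-0.129600)/0.05 = -2.5920
Δθ = θ'−θ = -0.019775;  (v·dt/L) = 7.9000·0.05/3.4 = 0.116176
tan δ = Δθ·L/(v·dt) = -0.170215  →  δ = -0.1686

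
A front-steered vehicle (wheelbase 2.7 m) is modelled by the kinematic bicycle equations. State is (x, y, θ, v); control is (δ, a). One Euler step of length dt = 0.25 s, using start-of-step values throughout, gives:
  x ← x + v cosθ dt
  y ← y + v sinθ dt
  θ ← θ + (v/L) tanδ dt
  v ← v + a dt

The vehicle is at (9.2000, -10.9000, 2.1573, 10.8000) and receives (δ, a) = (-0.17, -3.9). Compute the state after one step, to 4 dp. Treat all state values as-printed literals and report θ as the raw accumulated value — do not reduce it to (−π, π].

(7.7057, -8.6512, 1.9856, 9.8250)

x' = 9.2000 + 10.8000·cos(2.1573)·0.25 = 7.7057
y' = -10.9000 + 10.8000·sin(2.1573)·0.25 = -8.6512
θ' = 2.1573 + (10.8000/2.7)·tan(-0.17)·0.25 = 1.9856
v' = 10.8000 − 3.9000·0.25 = 9.8250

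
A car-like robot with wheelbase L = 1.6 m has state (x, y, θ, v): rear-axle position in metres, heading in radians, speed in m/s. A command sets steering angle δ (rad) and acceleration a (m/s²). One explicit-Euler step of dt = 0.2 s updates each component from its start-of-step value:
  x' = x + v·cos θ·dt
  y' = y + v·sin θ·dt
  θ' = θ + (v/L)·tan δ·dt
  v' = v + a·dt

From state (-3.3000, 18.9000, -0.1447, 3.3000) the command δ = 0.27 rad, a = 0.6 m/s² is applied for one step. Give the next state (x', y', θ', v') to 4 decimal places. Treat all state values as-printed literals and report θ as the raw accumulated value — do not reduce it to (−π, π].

x' = -3.3000 + 3.3000·cos(-0.1447)·0.2 = -2.6469
y' = 18.9000 + 3.3000·sin(-0.1447)·0.2 = 18.8048
θ' = -0.1447 + (3.3000/1.6)·tan(0.27)·0.2 = -0.0305
v' = 3.3000 + 0.6000·0.2 = 3.4200

(-2.6469, 18.8048, -0.0305, 3.4200)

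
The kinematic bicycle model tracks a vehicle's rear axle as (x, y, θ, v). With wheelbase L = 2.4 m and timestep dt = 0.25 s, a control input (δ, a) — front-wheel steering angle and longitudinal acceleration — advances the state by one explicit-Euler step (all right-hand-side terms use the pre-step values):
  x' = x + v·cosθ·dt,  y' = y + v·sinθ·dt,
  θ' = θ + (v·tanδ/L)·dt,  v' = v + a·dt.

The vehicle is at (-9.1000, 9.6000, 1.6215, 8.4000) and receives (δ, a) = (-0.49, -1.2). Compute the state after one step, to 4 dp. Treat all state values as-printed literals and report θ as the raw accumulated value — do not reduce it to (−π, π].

x' = -9.1000 + 8.4000·cos(1.6215)·0.25 = -9.2064
y' = 9.6000 + 8.4000·sin(1.6215)·0.25 = 11.6973
θ' = 1.6215 + (8.4000/2.4)·tan(-0.49)·0.25 = 1.1548
v' = 8.4000 − 1.2000·0.25 = 8.1000

(-9.2064, 11.6973, 1.1548, 8.1000)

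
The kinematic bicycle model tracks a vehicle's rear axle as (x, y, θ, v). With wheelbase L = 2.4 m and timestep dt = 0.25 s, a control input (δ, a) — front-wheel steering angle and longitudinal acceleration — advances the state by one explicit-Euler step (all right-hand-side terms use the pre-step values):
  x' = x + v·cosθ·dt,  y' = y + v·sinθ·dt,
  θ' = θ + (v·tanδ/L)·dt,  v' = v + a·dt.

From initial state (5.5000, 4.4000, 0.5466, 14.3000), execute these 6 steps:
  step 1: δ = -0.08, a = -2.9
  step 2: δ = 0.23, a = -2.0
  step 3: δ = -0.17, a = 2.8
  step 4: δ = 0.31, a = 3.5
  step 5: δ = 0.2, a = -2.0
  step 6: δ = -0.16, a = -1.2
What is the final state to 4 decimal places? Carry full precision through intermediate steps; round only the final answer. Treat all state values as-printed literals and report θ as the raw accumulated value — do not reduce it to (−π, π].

after step 1 (δ=-0.08, a=-2.9): (8.554111, 6.258234, 0.427178, 13.575000)
after step 2 (δ=0.23, a=-2.0): (11.642893, 7.664279, 0.758272, 13.075000)
after step 3 (δ=-0.17, a=2.8): (14.016089, 9.912093, 0.524479, 13.775000)
after step 4 (δ=0.31, a=3.5): (16.996947, 11.636592, 0.984115, 14.650000)
after step 5 (δ=0.2, a=-2.0): (19.024507, 14.686659, 1.293459, 14.150000)
after step 6 (δ=-0.16, a=-1.2): (19.993058, 18.088984, 1.055593, 13.850000)

(19.9931, 18.0890, 1.0556, 13.8500)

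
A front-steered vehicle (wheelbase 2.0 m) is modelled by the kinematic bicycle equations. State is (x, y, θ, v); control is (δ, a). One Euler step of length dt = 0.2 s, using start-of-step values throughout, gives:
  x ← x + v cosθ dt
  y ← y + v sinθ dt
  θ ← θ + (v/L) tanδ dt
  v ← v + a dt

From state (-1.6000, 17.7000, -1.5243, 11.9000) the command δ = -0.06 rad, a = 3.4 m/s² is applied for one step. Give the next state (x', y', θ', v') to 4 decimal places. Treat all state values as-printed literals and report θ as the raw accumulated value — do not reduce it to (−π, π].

x' = -1.6000 + 11.9000·cos(-1.5243)·0.2 = -1.4894
y' = 17.7000 + 11.9000·sin(-1.5243)·0.2 = 15.3226
θ' = -1.5243 + (11.9000/2.0)·tan(-0.06)·0.2 = -1.5958
v' = 11.9000 + 3.4000·0.2 = 12.5800

(-1.4894, 15.3226, -1.5958, 12.5800)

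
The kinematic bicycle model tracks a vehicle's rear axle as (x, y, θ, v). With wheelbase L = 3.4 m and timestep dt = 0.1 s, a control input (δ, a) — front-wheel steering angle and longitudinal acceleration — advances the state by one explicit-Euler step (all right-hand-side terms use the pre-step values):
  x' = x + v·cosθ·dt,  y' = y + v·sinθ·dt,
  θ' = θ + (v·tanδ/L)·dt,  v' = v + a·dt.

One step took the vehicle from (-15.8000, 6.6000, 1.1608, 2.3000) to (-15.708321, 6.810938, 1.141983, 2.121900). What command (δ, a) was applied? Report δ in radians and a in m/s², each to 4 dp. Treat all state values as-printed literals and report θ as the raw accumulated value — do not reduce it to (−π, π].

δ = -0.2713, a = -1.7810

a = (v'−v)/dt = (-0.178100)/0.1 = -1.7810
Δθ = θ'−θ = -0.018817;  (v·dt/L) = 2.3000·0.1/3.4 = 0.067647
tan δ = Δθ·L/(v·dt) = -0.278164  →  δ = -0.2713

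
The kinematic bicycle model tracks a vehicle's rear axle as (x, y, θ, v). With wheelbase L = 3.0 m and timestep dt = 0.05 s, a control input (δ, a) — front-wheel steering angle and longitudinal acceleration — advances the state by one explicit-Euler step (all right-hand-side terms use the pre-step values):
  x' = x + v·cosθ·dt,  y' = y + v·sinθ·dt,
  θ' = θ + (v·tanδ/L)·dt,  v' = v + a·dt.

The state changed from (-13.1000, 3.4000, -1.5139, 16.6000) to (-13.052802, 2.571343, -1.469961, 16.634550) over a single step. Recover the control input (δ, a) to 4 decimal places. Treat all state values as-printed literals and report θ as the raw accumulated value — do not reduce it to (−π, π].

a = (v'−v)/dt = (0.034550)/0.05 = 0.6910
Δθ = θ'−θ = 0.043939;  (v·dt/L) = 16.6000·0.05/3.0 = 0.276667
tan δ = Δθ·L/(v·dt) = 0.158816  →  δ = 0.1575

δ = 0.1575, a = 0.6910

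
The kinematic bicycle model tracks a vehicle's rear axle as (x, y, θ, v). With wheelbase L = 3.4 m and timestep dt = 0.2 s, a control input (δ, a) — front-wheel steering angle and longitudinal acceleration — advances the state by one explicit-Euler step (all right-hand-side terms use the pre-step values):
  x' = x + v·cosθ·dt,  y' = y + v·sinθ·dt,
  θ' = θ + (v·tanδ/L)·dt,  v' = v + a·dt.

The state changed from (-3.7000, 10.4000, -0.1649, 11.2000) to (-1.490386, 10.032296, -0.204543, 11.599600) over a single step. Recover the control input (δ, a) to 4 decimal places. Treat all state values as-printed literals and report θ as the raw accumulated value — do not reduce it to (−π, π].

δ = -0.0601, a = 1.9980

a = (v'−v)/dt = (0.399600)/0.2 = 1.9980
Δθ = θ'−θ = -0.039643;  (v·dt/L) = 11.2000·0.2/3.4 = 0.658824
tan δ = Δθ·L/(v·dt) = -0.060172  →  δ = -0.0601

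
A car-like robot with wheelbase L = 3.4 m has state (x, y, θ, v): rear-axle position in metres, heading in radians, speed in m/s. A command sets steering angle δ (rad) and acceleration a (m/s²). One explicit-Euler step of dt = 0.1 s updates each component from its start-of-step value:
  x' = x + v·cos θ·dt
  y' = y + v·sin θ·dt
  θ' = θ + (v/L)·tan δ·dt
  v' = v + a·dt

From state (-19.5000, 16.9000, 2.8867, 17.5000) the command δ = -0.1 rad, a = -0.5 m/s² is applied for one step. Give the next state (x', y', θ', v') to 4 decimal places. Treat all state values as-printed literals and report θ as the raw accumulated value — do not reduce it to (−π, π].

x' = -19.5000 + 17.5000·cos(2.8867)·0.1 = -21.1935
y' = 16.9000 + 17.5000·sin(2.8867)·0.1 = 17.3412
θ' = 2.8867 + (17.5000/3.4)·tan(-0.1)·0.1 = 2.8351
v' = 17.5000 − 0.5000·0.1 = 17.4500

(-21.1935, 17.3412, 2.8351, 17.4500)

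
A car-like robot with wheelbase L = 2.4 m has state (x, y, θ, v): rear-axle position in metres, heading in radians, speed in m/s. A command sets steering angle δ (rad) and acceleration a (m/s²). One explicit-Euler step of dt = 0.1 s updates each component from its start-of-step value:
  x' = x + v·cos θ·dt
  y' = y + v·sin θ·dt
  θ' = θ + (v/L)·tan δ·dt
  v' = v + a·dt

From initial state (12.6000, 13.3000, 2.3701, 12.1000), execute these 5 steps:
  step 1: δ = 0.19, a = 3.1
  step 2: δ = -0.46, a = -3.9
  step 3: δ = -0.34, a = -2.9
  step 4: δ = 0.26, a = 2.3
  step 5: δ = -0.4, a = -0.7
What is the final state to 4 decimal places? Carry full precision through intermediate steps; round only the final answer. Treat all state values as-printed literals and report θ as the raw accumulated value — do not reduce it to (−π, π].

after step 1 (δ=0.19, a=3.1): (11.732586, 14.143619, 2.467061, 12.410000)
after step 2 (δ=-0.46, a=-3.9): (10.763366, 14.918663, 2.210873, 12.020000)
after step 3 (δ=-0.34, a=-2.9): (10.045463, 15.882727, 2.033710, 11.730000)
after step 4 (δ=0.26, a=2.3): (9.521652, 16.932275, 2.163728, 11.960000)
after step 5 (δ=-0.4, a=-0.7): (8.853334, 17.924125, 1.953036, 11.890000)

(8.8533, 17.9241, 1.9530, 11.8900)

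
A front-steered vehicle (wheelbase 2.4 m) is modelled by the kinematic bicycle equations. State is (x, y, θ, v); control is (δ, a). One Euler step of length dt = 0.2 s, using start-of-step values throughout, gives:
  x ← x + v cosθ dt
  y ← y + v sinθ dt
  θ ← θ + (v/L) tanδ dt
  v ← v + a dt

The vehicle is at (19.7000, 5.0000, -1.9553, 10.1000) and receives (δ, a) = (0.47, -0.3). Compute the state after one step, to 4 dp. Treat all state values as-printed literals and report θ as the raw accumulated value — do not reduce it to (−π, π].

x' = 19.7000 + 10.1000·cos(-1.9553)·0.2 = 18.9423
y' = 5.0000 + 10.1000·sin(-1.9553)·0.2 = 3.1275
θ' = -1.9553 + (10.1000/2.4)·tan(0.47)·0.2 = -1.5278
v' = 10.1000 − 0.3000·0.2 = 10.0400

(18.9423, 3.1275, -1.5278, 10.0400)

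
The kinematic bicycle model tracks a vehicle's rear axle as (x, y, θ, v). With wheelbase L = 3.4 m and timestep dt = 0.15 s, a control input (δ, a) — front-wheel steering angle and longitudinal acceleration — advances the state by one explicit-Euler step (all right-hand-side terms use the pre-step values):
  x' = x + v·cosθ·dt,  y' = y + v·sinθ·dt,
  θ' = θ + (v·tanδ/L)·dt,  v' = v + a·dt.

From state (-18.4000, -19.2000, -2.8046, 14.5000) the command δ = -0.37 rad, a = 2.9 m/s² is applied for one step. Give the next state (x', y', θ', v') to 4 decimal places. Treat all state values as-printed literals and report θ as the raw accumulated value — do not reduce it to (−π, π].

(-20.4527, -19.9192, -3.0527, 14.9350)

x' = -18.4000 + 14.5000·cos(-2.8046)·0.15 = -20.4527
y' = -19.2000 + 14.5000·sin(-2.8046)·0.15 = -19.9192
θ' = -2.8046 + (14.5000/3.4)·tan(-0.37)·0.15 = -3.0527
v' = 14.5000 + 2.9000·0.15 = 14.9350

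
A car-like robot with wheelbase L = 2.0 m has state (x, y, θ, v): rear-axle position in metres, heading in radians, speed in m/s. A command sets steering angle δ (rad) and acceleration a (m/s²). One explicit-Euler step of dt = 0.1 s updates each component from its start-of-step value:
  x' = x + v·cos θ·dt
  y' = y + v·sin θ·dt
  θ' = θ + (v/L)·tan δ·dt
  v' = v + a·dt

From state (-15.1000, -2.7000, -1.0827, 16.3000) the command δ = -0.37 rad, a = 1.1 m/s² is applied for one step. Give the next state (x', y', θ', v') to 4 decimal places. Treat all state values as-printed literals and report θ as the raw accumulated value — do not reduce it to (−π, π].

x' = -15.1000 + 16.3000·cos(-1.0827)·0.1 = -14.3356
y' = -2.7000 + 16.3000·sin(-1.0827)·0.1 = -4.1397
θ' = -1.0827 + (16.3000/2.0)·tan(-0.37)·0.1 = -1.3988
v' = 16.3000 + 1.1000·0.1 = 16.4100

(-14.3356, -4.1397, -1.3988, 16.4100)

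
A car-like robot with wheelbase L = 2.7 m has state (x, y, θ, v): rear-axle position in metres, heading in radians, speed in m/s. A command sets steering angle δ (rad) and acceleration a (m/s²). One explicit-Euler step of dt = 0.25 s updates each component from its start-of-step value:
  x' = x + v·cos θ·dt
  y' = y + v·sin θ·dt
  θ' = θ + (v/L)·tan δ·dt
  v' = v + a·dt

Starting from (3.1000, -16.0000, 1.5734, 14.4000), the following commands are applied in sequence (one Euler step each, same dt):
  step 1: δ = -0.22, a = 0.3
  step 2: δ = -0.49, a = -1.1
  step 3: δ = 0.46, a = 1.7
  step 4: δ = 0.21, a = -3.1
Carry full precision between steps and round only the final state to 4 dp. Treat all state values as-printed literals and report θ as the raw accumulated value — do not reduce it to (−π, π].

after step 1 (δ=-0.22, a=0.3): (3.090627, -12.400012, 1.275241, 14.475000)
after step 2 (δ=-0.49, a=-1.1): (4.144665, -8.938169, 0.560352, 14.200000)
after step 3 (δ=0.46, a=1.7): (7.151756, -7.051398, 1.211776, 14.625000)
after step 4 (δ=0.21, a=-3.1): (8.436406, -3.628266, 1.500406, 13.850000)

(8.4364, -3.6283, 1.5004, 13.8500)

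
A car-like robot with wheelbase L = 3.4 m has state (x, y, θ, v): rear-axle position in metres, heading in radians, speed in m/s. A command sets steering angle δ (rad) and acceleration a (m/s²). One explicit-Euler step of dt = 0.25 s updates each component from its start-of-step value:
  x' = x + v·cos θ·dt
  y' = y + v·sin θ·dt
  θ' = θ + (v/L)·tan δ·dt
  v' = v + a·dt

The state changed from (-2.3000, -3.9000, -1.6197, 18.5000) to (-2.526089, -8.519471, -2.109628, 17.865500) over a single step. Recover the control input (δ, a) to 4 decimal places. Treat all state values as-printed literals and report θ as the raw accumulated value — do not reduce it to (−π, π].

a = (v'−v)/dt = (-0.634500)/0.25 = -2.5380
Δθ = θ'−θ = -0.489928;  (v·dt/L) = 18.5000·0.25/3.4 = 1.360294
tan δ = Δθ·L/(v·dt) = -0.360163  →  δ = -0.3457

δ = -0.3457, a = -2.5380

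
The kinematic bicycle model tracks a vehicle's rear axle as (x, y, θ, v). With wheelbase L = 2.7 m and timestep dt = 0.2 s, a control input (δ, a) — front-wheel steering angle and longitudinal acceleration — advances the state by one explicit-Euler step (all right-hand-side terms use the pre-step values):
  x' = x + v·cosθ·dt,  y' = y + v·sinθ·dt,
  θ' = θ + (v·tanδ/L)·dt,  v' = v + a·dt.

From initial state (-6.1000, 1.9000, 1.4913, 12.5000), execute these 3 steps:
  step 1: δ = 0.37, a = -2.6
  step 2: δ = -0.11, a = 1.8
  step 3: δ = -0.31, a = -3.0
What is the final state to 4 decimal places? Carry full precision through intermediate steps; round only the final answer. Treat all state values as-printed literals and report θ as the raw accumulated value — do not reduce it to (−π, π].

after step 1 (δ=0.37, a=-2.6): (-5.901468, 4.392105, 1.850433, 11.980000)
after step 2 (δ=-0.11, a=1.8): (-6.562779, 6.695034, 1.752422, 12.340000)
after step 3 (δ=-0.31, a=-3.0): (-7.008571, 9.122439, 1.459619, 11.740000)

(-7.0086, 9.1224, 1.4596, 11.7400)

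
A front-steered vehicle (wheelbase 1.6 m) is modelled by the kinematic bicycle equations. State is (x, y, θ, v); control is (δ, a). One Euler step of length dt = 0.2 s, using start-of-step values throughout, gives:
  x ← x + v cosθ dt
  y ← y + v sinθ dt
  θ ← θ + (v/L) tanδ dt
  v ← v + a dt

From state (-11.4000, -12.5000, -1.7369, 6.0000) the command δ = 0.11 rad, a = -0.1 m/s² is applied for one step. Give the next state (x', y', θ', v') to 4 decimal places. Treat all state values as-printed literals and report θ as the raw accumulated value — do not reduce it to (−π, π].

x' = -11.4000 + 6.0000·cos(-1.7369)·0.2 = -11.5984
y' = -12.5000 + 6.0000·sin(-1.7369)·0.2 = -13.6835
θ' = -1.7369 + (6.0000/1.6)·tan(0.11)·0.2 = -1.6541
v' = 6.0000 − 0.1000·0.2 = 5.9800

(-11.5984, -13.6835, -1.6541, 5.9800)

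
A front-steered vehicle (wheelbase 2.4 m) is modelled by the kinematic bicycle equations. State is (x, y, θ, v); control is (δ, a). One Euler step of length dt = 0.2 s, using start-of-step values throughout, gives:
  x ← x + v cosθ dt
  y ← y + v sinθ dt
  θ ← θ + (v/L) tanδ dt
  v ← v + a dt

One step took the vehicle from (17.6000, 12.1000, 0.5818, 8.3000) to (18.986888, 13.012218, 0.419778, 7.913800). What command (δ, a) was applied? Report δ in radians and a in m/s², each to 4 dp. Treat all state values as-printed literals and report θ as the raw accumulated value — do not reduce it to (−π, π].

a = (v'−v)/dt = (-0.386200)/0.2 = -1.9310
Δθ = θ'−θ = -0.162022;  (v·dt/L) = 8.3000·0.2/2.4 = 0.691667
tan δ = Δθ·L/(v·dt) = -0.234249  →  δ = -0.2301

δ = -0.2301, a = -1.9310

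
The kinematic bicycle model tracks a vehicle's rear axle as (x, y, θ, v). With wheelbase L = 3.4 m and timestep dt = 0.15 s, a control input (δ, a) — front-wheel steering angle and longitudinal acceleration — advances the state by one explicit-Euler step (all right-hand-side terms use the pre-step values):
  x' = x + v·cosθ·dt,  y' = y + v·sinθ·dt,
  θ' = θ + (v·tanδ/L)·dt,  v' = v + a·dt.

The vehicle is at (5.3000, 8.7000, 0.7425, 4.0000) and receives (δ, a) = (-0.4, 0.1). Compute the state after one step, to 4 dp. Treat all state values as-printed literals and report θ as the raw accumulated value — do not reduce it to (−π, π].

x' = 5.3000 + 4.0000·cos(0.7425)·0.15 = 5.7421
y' = 8.7000 + 4.0000·sin(0.7425)·0.15 = 9.1057
θ' = 0.7425 + (4.0000/3.4)·tan(-0.4)·0.15 = 0.6679
v' = 4.0000 + 0.1000·0.15 = 4.0150

(5.7421, 9.1057, 0.6679, 4.0150)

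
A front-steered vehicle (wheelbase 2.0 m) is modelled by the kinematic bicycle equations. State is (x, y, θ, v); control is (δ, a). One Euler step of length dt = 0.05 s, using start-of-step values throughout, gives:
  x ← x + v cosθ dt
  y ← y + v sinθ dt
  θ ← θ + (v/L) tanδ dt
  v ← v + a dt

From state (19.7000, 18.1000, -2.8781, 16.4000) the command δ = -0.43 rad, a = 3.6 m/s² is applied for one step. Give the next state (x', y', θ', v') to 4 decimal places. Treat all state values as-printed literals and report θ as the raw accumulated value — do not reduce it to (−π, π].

x' = 19.7000 + 16.4000·cos(-2.8781)·0.05 = 18.9083
y' = 18.1000 + 16.4000·sin(-2.8781)·0.05 = 17.8864
θ' = -2.8781 + (16.4000/2.0)·tan(-0.43)·0.05 = -3.0661
v' = 16.4000 + 3.6000·0.05 = 16.5800

(18.9083, 17.8864, -3.0661, 16.5800)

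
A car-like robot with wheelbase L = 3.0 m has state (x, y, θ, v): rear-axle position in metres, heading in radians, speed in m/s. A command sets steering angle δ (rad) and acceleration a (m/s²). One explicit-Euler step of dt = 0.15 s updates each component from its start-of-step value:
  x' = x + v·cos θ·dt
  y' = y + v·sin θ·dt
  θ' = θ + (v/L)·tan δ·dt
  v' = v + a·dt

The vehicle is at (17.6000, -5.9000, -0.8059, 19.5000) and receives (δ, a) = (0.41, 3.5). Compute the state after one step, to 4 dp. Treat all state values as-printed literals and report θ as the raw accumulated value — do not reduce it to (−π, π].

(19.6255, -8.0103, -0.3821, 20.0250)

x' = 17.6000 + 19.5000·cos(-0.8059)·0.15 = 19.6255
y' = -5.9000 + 19.5000·sin(-0.8059)·0.15 = -8.0103
θ' = -0.8059 + (19.5000/3.0)·tan(0.41)·0.15 = -0.3821
v' = 19.5000 + 3.5000·0.15 = 20.0250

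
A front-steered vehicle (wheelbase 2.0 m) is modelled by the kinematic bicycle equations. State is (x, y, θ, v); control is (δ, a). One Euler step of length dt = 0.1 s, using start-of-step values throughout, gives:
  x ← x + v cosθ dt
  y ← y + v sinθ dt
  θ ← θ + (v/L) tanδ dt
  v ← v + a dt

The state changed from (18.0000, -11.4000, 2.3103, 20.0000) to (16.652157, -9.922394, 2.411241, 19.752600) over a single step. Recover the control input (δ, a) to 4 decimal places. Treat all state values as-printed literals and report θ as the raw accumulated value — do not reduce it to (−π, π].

a = (v'−v)/dt = (-0.247400)/0.1 = -2.4740
Δθ = θ'−θ = 0.100941;  (v·dt/L) = 20.0000·0.1/2.0 = 1.000000
tan δ = Δθ·L/(v·dt) = 0.100941  →  δ = 0.1006

δ = 0.1006, a = -2.4740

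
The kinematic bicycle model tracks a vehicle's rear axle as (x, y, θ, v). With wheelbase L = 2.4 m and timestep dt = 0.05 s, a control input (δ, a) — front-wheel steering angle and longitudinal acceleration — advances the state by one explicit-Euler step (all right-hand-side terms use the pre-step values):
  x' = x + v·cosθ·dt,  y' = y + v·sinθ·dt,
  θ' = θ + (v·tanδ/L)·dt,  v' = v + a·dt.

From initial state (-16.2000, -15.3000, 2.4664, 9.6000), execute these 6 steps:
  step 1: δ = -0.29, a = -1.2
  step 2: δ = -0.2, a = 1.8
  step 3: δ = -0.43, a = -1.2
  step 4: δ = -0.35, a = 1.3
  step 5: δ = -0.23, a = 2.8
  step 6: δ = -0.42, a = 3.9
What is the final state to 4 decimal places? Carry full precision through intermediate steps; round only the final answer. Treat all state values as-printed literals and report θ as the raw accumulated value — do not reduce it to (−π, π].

after step 1 (δ=-0.29, a=-1.2): (-16.574682, -14.999977, 2.406717, 9.540000)
after step 2 (δ=-0.2, a=1.8): (-16.928575, -14.680151, 2.366429, 9.630000)
after step 3 (δ=-0.43, a=-1.2): (-17.272513, -14.343182, 2.274418, 9.570000)
after step 4 (δ=-0.35, a=1.3): (-17.582095, -13.978323, 2.201640, 9.635000)
after step 5 (δ=-0.23, a=2.8): (-17.866244, -13.589296, 2.154641, 9.775000)
after step 6 (δ=-0.42, a=3.9): (-18.135660, -13.181508, 2.063698, 9.970000)

(-18.1357, -13.1815, 2.0637, 9.9700)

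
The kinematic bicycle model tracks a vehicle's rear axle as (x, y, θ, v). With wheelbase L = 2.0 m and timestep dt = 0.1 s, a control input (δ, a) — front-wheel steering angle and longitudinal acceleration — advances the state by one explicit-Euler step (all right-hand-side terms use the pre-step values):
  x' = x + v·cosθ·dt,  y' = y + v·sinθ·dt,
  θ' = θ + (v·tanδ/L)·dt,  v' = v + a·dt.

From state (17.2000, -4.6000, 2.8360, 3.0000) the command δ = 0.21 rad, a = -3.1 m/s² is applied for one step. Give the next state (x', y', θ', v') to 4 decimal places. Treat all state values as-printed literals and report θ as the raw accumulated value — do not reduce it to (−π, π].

x' = 17.2000 + 3.0000·cos(2.8360)·0.1 = 16.9139
y' = -4.6000 + 3.0000·sin(2.8360)·0.1 = -4.5097
θ' = 2.8360 + (3.0000/2.0)·tan(0.21)·0.1 = 2.8680
v' = 3.0000 − 3.1000·0.1 = 2.6900

(16.9139, -4.5097, 2.8680, 2.6900)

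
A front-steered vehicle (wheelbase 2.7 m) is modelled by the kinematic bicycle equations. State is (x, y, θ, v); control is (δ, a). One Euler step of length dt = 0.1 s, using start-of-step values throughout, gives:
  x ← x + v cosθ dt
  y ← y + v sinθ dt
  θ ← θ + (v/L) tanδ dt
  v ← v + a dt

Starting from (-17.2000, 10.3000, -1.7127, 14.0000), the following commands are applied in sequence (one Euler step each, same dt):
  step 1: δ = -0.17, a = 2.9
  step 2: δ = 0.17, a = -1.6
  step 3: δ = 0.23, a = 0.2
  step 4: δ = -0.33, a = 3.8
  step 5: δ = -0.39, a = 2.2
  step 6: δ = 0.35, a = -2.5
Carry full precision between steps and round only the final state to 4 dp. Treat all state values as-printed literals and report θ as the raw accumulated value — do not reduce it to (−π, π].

(-18.8306, 1.9363, -1.7896, 14.5000)

after step 1 (δ=-0.17, a=2.9): (-17.397999, 8.914072, -1.801707, 14.290000)
after step 2 (δ=0.17, a=-1.6): (-17.725046, 7.523000, -1.710856, 14.130000)
after step 3 (δ=0.23, a=0.2): (-17.922305, 6.123837, -1.588321, 14.150000)
after step 4 (δ=-0.33, a=3.8): (-17.947101, 4.709054, -1.767830, 14.530000)
after step 5 (δ=-0.39, a=2.2): (-18.231542, 3.284167, -1.989038, 14.750000)
after step 6 (δ=0.35, a=-2.5): (-18.830619, 1.936306, -1.789624, 14.500000)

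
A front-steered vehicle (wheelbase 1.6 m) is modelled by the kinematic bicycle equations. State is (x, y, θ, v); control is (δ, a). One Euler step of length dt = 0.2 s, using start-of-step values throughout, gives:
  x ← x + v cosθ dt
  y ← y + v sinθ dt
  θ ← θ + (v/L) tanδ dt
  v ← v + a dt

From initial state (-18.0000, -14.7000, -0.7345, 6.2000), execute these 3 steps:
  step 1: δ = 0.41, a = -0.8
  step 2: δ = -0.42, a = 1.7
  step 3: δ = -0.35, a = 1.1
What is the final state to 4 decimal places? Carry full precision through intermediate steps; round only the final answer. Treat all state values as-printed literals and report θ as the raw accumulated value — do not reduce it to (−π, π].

(-15.0192, -16.8544, -1.0259, 6.6000)

after step 1 (δ=0.41, a=-0.8): (-17.079714, -15.531068, -0.397661, 6.040000)
after step 2 (δ=-0.42, a=1.7): (-15.965975, -15.998881, -0.734823, 6.380000)
after step 3 (δ=-0.35, a=1.1): (-15.019248, -16.854383, -1.025933, 6.600000)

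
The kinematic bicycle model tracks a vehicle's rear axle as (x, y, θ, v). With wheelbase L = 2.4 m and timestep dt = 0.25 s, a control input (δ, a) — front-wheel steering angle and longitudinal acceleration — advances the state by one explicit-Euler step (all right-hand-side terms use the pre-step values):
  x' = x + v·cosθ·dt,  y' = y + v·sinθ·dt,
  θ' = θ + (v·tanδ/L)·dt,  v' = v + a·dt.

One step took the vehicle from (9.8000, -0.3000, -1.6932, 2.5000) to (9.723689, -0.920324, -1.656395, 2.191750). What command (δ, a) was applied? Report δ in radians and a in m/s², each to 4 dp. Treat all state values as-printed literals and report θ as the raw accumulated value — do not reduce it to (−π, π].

δ = 0.1404, a = -1.2330

a = (v'−v)/dt = (-0.308250)/0.25 = -1.2330
Δθ = θ'−θ = 0.036805;  (v·dt/L) = 2.5000·0.25/2.4 = 0.260417
tan δ = Δθ·L/(v·dt) = 0.141331  →  δ = 0.1404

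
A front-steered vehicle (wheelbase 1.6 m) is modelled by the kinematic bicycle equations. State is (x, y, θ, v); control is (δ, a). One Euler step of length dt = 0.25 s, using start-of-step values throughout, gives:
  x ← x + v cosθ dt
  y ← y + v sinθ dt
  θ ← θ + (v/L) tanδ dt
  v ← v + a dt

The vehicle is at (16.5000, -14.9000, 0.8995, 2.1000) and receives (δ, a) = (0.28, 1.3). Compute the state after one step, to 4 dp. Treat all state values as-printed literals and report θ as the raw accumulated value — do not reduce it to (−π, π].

x' = 16.5000 + 2.1000·cos(0.8995)·0.25 = 16.8266
y' = -14.9000 + 2.1000·sin(0.8995)·0.25 = -14.4889
θ' = 0.8995 + (2.1000/1.6)·tan(0.28)·0.25 = 0.9939
v' = 2.1000 + 1.3000·0.25 = 2.4250

(16.8266, -14.4889, 0.9939, 2.4250)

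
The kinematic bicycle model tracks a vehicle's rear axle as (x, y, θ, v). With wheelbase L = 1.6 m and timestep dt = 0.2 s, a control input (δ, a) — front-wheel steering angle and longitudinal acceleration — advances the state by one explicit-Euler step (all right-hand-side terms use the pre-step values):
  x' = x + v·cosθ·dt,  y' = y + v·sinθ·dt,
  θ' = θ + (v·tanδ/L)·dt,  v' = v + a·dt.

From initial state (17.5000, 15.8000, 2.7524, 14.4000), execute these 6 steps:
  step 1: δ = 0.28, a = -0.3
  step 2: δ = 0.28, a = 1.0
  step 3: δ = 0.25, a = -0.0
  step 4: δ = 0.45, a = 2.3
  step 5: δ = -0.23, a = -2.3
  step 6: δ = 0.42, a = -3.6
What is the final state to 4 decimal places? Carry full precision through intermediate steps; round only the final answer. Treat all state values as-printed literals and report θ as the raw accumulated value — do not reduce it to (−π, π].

after step 1 (δ=0.28, a=-0.3): (14.835379, 16.892792, 3.269998, 14.340000)
after step 2 (δ=0.28, a=1.0): (11.990990, 16.525537, 3.785439, 14.540000)
after step 3 (δ=0.25, a=-0.0): (9.665192, 14.779934, 4.249523, 14.540000)
after step 4 (δ=0.45, a=2.3): (8.366728, 12.177924, 5.127475, 15.000000)
after step 5 (δ=-0.23, a=-2.3): (9.576535, 9.432680, 4.688457, 14.540000)
after step 6 (δ=0.42, a=-3.6): (9.506947, 6.525513, 5.500102, 13.820000)

(9.5069, 6.5255, 5.5001, 13.8200)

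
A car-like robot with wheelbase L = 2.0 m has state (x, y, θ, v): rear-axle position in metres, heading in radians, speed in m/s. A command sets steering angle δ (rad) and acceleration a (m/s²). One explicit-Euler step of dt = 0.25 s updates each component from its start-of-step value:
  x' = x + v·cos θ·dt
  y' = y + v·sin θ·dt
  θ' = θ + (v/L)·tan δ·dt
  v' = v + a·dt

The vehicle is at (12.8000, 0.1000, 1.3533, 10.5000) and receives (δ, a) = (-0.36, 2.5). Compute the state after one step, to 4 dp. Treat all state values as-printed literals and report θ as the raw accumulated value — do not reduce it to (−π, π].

(13.3664, 2.6632, 0.8593, 11.1250)

x' = 12.8000 + 10.5000·cos(1.3533)·0.25 = 13.3664
y' = 0.1000 + 10.5000·sin(1.3533)·0.25 = 2.6632
θ' = 1.3533 + (10.5000/2.0)·tan(-0.36)·0.25 = 0.8593
v' = 10.5000 + 2.5000·0.25 = 11.1250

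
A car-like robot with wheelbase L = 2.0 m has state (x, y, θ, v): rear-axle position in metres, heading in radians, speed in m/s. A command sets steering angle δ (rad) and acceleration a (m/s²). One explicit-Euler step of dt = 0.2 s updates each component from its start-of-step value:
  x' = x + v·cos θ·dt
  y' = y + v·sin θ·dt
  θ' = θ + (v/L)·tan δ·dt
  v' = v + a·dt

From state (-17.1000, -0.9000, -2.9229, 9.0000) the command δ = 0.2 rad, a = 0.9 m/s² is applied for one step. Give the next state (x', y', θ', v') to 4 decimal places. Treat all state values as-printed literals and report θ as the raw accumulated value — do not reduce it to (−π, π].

(-18.8571, -1.2905, -2.7405, 9.1800)

x' = -17.1000 + 9.0000·cos(-2.9229)·0.2 = -18.8571
y' = -0.9000 + 9.0000·sin(-2.9229)·0.2 = -1.2905
θ' = -2.9229 + (9.0000/2.0)·tan(0.2)·0.2 = -2.7405
v' = 9.0000 + 0.9000·0.2 = 9.1800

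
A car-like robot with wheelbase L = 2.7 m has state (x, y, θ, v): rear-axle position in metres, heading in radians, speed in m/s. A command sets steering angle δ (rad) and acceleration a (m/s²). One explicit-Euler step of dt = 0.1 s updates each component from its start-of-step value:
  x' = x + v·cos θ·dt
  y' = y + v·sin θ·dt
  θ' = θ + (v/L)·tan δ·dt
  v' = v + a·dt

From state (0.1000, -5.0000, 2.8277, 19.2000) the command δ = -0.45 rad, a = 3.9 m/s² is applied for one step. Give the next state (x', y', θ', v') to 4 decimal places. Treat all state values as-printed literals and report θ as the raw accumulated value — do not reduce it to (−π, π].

(-1.7262, -4.4072, 2.4842, 19.5900)

x' = 0.1000 + 19.2000·cos(2.8277)·0.1 = -1.7262
y' = -5.0000 + 19.2000·sin(2.8277)·0.1 = -4.4072
θ' = 2.8277 + (19.2000/2.7)·tan(-0.45)·0.1 = 2.4842
v' = 19.2000 + 3.9000·0.1 = 19.5900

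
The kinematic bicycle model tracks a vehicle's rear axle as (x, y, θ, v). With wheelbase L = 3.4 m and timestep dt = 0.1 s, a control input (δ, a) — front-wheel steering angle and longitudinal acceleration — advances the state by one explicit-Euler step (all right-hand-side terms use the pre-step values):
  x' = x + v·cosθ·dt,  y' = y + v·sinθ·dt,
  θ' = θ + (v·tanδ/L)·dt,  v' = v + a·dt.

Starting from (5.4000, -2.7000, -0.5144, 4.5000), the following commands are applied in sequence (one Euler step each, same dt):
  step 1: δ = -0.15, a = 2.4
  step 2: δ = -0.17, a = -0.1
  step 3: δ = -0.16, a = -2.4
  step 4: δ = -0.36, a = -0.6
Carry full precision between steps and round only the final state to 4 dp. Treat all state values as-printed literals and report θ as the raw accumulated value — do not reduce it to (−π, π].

(6.9762, -3.6598, -0.6305, 4.4300)

after step 1 (δ=-0.15, a=2.4): (5.791765, -2.921406, -0.534403, 4.740000)
after step 2 (δ=-0.17, a=-0.1): (6.199676, -3.162827, -0.558334, 4.730000)
after step 3 (δ=-0.16, a=-2.4): (6.600846, -3.413410, -0.580785, 4.490000)
after step 4 (δ=-0.36, a=-0.6): (6.976224, -3.659768, -0.630492, 4.430000)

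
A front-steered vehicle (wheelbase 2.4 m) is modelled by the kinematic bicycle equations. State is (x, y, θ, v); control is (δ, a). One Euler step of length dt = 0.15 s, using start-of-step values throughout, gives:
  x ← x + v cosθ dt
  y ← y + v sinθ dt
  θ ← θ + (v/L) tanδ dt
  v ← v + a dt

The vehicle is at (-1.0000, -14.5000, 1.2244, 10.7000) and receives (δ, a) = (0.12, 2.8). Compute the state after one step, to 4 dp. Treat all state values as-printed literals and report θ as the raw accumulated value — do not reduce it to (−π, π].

x' = -1.0000 + 10.7000·cos(1.2244)·0.15 = -0.4551
y' = -14.5000 + 10.7000·sin(1.2244)·0.15 = -12.9903
θ' = 1.2244 + (10.7000/2.4)·tan(0.12)·0.15 = 1.3050
v' = 10.7000 + 2.8000·0.15 = 11.1200

(-0.4551, -12.9903, 1.3050, 11.1200)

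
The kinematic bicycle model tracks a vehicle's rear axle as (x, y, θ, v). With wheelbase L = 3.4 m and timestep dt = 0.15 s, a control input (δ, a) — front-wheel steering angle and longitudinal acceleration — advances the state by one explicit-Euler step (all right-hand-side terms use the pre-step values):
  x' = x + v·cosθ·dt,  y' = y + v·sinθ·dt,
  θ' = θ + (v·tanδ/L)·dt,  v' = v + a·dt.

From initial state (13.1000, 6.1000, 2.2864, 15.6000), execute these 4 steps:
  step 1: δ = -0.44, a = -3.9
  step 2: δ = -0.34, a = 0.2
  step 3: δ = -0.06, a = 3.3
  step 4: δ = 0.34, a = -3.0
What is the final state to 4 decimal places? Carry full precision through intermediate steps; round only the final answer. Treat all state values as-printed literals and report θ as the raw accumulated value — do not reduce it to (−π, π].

(10.0787, 14.4916, 1.9307, 15.0900)

after step 1 (δ=-0.44, a=-3.9): (11.564789, 7.865992, 1.962392, 15.015000)
after step 2 (δ=-0.34, a=0.2): (10.705186, 9.947749, 1.728068, 15.045000)
after step 3 (δ=-0.06, a=3.3): (10.351726, 12.176647, 1.688195, 15.540000)
after step 4 (δ=0.34, a=-3.0): (10.078698, 14.491602, 1.930713, 15.090000)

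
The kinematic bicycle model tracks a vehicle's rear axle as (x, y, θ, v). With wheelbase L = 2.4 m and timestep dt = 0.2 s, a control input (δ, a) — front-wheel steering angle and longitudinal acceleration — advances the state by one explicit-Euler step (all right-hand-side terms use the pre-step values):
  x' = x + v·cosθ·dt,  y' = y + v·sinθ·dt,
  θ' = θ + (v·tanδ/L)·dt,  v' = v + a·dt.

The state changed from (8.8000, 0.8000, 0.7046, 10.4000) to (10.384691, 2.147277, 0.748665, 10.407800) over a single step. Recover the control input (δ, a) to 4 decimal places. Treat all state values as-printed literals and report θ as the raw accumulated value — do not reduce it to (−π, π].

a = (v'−v)/dt = (0.007800)/0.2 = 0.0390
Δθ = θ'−θ = 0.044065;  (v·dt/L) = 10.4000·0.2/2.4 = 0.866667
tan δ = Δθ·L/(v·dt) = 0.050844  →  δ = 0.0508

δ = 0.0508, a = 0.0390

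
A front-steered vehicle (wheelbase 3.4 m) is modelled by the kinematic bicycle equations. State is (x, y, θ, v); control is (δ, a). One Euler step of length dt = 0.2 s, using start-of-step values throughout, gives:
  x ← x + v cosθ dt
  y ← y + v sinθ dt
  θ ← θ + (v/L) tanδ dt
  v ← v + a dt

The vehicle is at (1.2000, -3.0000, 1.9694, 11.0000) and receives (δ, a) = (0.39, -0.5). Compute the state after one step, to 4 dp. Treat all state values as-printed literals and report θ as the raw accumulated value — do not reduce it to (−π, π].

(0.3461, -0.9725, 2.2354, 10.9000)

x' = 1.2000 + 11.0000·cos(1.9694)·0.2 = 0.3461
y' = -3.0000 + 11.0000·sin(1.9694)·0.2 = -0.9725
θ' = 1.9694 + (11.0000/3.4)·tan(0.39)·0.2 = 2.2354
v' = 11.0000 − 0.5000·0.2 = 10.9000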